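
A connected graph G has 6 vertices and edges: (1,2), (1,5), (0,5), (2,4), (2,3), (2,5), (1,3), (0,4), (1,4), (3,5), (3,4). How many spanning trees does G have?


By Kirchhoff's matrix tree theorem, the number of spanning trees equals
the determinant of any cofactor of the Laplacian matrix L.
G has 6 vertices and 11 edges.
Computing the (5 x 5) cofactor determinant gives 200.

200


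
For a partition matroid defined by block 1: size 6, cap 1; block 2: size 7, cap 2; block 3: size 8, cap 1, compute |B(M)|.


A basis picks exactly ci elements from block i.
Number of bases = product of C(|Si|, ci).
= C(6,1) * C(7,2) * C(8,1)
= 6 * 21 * 8
= 1008.

1008


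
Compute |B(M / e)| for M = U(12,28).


Contracting e from U(12,28) gives U(11,27).
Bases of U(11,27) = C(27,11) = 27! / (11! * 16!) = 13037895.

13037895


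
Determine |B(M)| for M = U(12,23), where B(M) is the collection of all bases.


Bases of U(12,23) are all 12-element subsets of the 23-element ground set.
Number of bases = C(23,12).
(23 choose 12) = 1352078.

1352078


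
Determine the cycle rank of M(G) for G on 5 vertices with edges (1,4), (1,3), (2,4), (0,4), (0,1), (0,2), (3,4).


Cycle rank (nullity) = |E| - r(M) = |E| - (|V| - c).
|E| = 7, |V| = 5, c = 1.
Nullity = 7 - (5 - 1) = 7 - 4 = 3.

3


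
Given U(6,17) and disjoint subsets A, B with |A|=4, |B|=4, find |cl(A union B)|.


|A union B| = 4 + 4 = 8 (disjoint).
In U(6,17), cl(S) = S if |S| < 6, else cl(S) = E.
Since 8 >= 6, cl(A union B) = E.
|cl(A union B)| = 17.

17


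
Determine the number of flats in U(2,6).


Flats of U(2,6): every subset of size < 2 is a flat, plus E itself.
Count = C(6,0) + C(6,1) + 1
     = 1 + 6 + 1
     = 8.

8


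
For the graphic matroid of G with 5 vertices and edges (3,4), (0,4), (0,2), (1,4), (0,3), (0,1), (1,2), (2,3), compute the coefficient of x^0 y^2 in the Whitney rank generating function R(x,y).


R(x,y) = sum over A in 2^E of x^(r(E)-r(A)) * y^(|A|-r(A)).
G has 5 vertices, 8 edges. r(E) = 4.
Enumerate all 2^8 = 256 subsets.
Count subsets with r(E)-r(A)=0 and |A|-r(A)=2: 28.

28


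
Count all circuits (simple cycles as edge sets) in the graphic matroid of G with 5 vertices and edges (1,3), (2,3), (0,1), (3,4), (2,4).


A circuit in a graphic matroid = edge set of a simple cycle.
G has 5 vertices and 5 edges.
Enumerating all minimal edge subsets forming cycles...
Total circuits found: 1.

1


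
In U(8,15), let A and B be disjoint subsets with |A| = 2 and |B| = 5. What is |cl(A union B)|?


|A union B| = 2 + 5 = 7 (disjoint).
In U(8,15), cl(S) = S if |S| < 8, else cl(S) = E.
Since 7 < 8, cl(A union B) = A union B.
|cl(A union B)| = 7.

7


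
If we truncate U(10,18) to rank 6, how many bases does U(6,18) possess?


Truncating U(10,18) to rank 6 gives U(6,18).
Bases of U(6,18) are all 6-element subsets of 18 elements.
Number of bases = C(18,6) = 18564.

18564


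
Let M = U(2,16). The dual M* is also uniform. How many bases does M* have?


The dual of U(r,n) is U(n-r, n) = U(14,16).
Bases of U(14,16) are all (14)-element subsets.
|B(M*)| = (16 choose 14) = 120.

120


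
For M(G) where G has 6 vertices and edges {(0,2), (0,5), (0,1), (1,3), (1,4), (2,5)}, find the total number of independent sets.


An independent set in a graphic matroid is an acyclic edge subset.
G has 6 vertices and 6 edges.
Enumerate all 2^6 = 64 subsets, checking for acyclicity.
Total independent sets = 56.

56


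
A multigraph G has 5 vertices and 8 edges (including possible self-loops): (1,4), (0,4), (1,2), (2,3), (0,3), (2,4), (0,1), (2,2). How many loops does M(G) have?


In a graphic matroid, a loop is a self-loop edge (u,u) with rank 0.
Examining all 8 edges for self-loops...
Self-loops found: (2,2)
Number of loops = 1.

1


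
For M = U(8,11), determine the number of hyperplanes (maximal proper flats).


Hyperplanes of U(8,11) are flats of rank 7.
In a uniform matroid, these are exactly the (7)-element subsets.
Count = C(11,7) = 11! / (7! * 4!) = 330.

330


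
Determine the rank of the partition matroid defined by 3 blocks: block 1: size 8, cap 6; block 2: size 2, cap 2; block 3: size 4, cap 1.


Rank of a partition matroid = sum of min(|Si|, ci) for each block.
= min(8,6) + min(2,2) + min(4,1)
= 6 + 2 + 1
= 9.

9


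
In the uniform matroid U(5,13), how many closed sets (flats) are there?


Flats of U(5,13): every subset of size < 5 is a flat, plus E itself.
Count = (13 choose 0) + (13 choose 1) + (13 choose 2) + (13 choose 3) + (13 choose 4) + 1
     = 1 + 13 + 78 + 286 + 715 + 1
     = 1094.

1094


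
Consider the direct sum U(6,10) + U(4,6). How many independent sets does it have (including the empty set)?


For a direct sum, |I(M1+M2)| = |I(M1)| * |I(M2)|.
|I(U(6,10))| = sum C(10,k) for k=0..6 = 848.
|I(U(4,6))| = sum C(6,k) for k=0..4 = 57.
Total = 848 * 57 = 48336.

48336


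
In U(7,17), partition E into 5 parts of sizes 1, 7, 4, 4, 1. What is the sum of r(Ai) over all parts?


r(Ai) = min(|Ai|, 7) for each part.
Sum = min(1,7) + min(7,7) + min(4,7) + min(4,7) + min(1,7)
    = 1 + 7 + 4 + 4 + 1
    = 17.

17


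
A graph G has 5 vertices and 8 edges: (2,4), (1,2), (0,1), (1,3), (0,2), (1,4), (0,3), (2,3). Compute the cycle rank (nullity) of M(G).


Cycle rank (nullity) = |E| - r(M) = |E| - (|V| - c).
|E| = 8, |V| = 5, c = 1.
Nullity = 8 - (5 - 1) = 8 - 4 = 4.

4


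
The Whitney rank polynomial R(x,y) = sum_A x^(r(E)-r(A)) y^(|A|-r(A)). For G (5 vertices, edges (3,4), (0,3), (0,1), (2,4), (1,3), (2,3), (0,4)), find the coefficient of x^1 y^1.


R(x,y) = sum over A in 2^E of x^(r(E)-r(A)) * y^(|A|-r(A)).
G has 5 vertices, 7 edges. r(E) = 4.
Enumerate all 2^7 = 128 subsets.
Count subsets with r(E)-r(A)=1 and |A|-r(A)=1: 14.

14


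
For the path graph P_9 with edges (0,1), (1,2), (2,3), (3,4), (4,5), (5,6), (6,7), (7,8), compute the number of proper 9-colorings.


P(P_9, k) = k * (k-1)^(8).
P(9) = 9 * 8^8 = 9 * 16777216 = 150994944.

150994944


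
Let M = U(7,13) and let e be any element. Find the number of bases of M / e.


Contracting e from U(7,13) gives U(6,12).
Bases of U(6,12) = C(12,6) = 12! / (6! * 6!) = 924.

924


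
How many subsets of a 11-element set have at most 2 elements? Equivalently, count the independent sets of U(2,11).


Independent sets of U(2,11) are all subsets of size <= 2.
Count = (11 choose 0) + (11 choose 1) + (11 choose 2)
     = 1 + 11 + 55
     = 67.

67


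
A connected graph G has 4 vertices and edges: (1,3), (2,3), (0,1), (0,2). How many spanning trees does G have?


By Kirchhoff's matrix tree theorem, the number of spanning trees equals
the determinant of any cofactor of the Laplacian matrix L.
G has 4 vertices and 4 edges.
Computing the (3 x 3) cofactor determinant gives 4.

4


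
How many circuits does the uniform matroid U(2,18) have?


In U(2,18), circuits are the (3)-element subsets.
Any set of 3 elements is dependent, and removing any one element gives
an independent set of size 2, so it is a minimal dependent set.
Number of circuits = (18 choose 3) = 816.

816


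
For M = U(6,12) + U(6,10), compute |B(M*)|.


(M1+M2)* = M1* + M2*.
M1* = U(6,12), bases: C(12,6) = 924.
M2* = U(4,10), bases: C(10,4) = 210.
|B(M*)| = 924 * 210 = 194040.

194040


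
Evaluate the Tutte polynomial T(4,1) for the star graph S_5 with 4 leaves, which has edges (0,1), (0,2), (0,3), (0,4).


A star on 5 vertices is a tree with 4 edges.
T(x,y) = x^(4) for any tree.
T(4,1) = 4^4 = 256.

256


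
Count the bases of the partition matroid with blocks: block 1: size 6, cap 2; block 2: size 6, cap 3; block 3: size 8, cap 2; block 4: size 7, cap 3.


A basis picks exactly ci elements from block i.
Number of bases = product of C(|Si|, ci).
= C(6,2) * C(6,3) * C(8,2) * C(7,3)
= 15 * 20 * 28 * 35
= 294000.

294000


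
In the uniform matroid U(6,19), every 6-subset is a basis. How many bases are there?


Bases of U(6,19) are all 6-element subsets of the 19-element ground set.
Number of bases = C(19,6).
C(19,6) = 27132.

27132


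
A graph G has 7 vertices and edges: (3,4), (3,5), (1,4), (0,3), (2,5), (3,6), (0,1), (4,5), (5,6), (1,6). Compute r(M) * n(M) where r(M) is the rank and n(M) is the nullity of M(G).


r(M) = |V| - c = 7 - 1 = 6.
nullity = |E| - r(M) = 10 - 6 = 4.
Product = 6 * 4 = 24.

24


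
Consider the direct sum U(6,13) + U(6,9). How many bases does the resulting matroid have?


Bases of a direct sum M1 + M2: |B| = |B(M1)| * |B(M2)|.
|B(U(6,13))| = C(13,6) = 1716.
|B(U(6,9))| = C(9,6) = 84.
Total bases = 1716 * 84 = 144144.

144144


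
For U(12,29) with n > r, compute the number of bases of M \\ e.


Deleting e from U(12,29) gives U(12,28) since n > r.
Bases of U(12,28) = C(28,12) = 28! / (12! * 16!) = 30421755.

30421755


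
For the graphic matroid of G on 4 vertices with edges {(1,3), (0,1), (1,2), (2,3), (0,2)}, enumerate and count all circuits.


A circuit in a graphic matroid = edge set of a simple cycle.
G has 4 vertices and 5 edges.
Enumerating all minimal edge subsets forming cycles...
Total circuits found: 3.

3


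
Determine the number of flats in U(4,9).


Flats of U(4,9): every subset of size < 4 is a flat, plus E itself.
Count = (9 choose 0) + (9 choose 1) + (9 choose 2) + (9 choose 3) + 1
     = 1 + 9 + 36 + 84 + 1
     = 131.

131


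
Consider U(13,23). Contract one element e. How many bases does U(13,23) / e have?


Contracting e from U(13,23) gives U(12,22).
Bases of U(12,22) = (22 choose 12) = 646646.

646646


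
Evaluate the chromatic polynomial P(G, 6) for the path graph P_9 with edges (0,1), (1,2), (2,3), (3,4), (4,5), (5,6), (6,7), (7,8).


P(P_9, k) = k * (k-1)^(8).
P(6) = 6 * 5^8 = 6 * 390625 = 2343750.

2343750


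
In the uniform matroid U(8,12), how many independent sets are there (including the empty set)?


Independent sets of U(8,12) are all subsets of size <= 8.
Count = C(12,0) + C(12,1) + C(12,2) + C(12,3) + C(12,4) + C(12,5) + C(12,6) + C(12,7) + C(12,8)
     = 1 + 12 + 66 + 220 + 495 + 792 + 924 + 792 + 495
     = 3797.

3797


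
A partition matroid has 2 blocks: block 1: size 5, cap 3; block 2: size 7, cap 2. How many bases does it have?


A basis picks exactly ci elements from block i.
Number of bases = product of C(|Si|, ci).
= C(5,3) * C(7,2)
= 10 * 21
= 210.

210


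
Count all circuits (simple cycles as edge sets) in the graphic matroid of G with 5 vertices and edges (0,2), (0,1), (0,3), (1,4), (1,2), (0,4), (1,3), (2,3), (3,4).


A circuit in a graphic matroid = edge set of a simple cycle.
G has 5 vertices and 9 edges.
Enumerating all minimal edge subsets forming cycles...
Total circuits found: 22.

22


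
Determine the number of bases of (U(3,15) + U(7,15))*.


(M1+M2)* = M1* + M2*.
M1* = U(12,15), bases: C(15,12) = 455.
M2* = U(8,15), bases: C(15,8) = 6435.
|B(M*)| = 455 * 6435 = 2927925.

2927925


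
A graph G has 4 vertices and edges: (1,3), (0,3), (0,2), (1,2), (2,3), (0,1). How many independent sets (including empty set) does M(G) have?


An independent set in a graphic matroid is an acyclic edge subset.
G has 4 vertices and 6 edges.
Enumerate all 2^6 = 64 subsets, checking for acyclicity.
Total independent sets = 38.

38


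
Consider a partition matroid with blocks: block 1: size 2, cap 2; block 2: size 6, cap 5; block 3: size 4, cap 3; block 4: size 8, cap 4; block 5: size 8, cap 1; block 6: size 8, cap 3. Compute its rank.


Rank of a partition matroid = sum of min(|Si|, ci) for each block.
= min(2,2) + min(6,5) + min(4,3) + min(8,4) + min(8,1) + min(8,3)
= 2 + 5 + 3 + 4 + 1 + 3
= 18.

18


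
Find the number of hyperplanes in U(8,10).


Hyperplanes of U(8,10) are flats of rank 7.
In a uniform matroid, these are exactly the (7)-element subsets.
Count = C(10,7) = 10! / (7! * 3!) = 120.

120


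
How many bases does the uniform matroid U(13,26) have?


Bases of U(13,26) are all 13-element subsets of the 26-element ground set.
Number of bases = C(26,13).
C(26,13) = 10400600.

10400600


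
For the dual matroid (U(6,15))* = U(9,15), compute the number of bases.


The dual of U(r,n) is U(n-r, n) = U(9,15).
Bases of U(9,15) are all (9)-element subsets.
|B(M*)| = (15 choose 9) = 5005.

5005


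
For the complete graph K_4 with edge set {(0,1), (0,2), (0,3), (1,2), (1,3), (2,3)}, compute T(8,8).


T(K_4; x,y) = x^3 + 3x^2 + 4xy + 2x + y^3 + 3y^2 + 2y.
Substituting x=8, y=8:
= 512 + 192 + 256 + 16 + 512 + 192 + 16
= 1696.

1696


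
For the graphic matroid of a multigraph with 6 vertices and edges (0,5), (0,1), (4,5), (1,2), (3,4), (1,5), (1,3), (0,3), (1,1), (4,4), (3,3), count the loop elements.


In a graphic matroid, a loop is a self-loop edge (u,u) with rank 0.
Examining all 11 edges for self-loops...
Self-loops found: (1,1), (4,4), (3,3)
Number of loops = 3.

3


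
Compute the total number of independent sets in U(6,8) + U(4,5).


For a direct sum, |I(M1+M2)| = |I(M1)| * |I(M2)|.
|I(U(6,8))| = sum C(8,k) for k=0..6 = 247.
|I(U(4,5))| = sum C(5,k) for k=0..4 = 31.
Total = 247 * 31 = 7657.

7657


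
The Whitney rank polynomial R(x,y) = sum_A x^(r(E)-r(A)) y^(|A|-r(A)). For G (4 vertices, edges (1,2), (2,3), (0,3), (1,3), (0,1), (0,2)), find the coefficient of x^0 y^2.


R(x,y) = sum over A in 2^E of x^(r(E)-r(A)) * y^(|A|-r(A)).
G has 4 vertices, 6 edges. r(E) = 3.
Enumerate all 2^6 = 64 subsets.
Count subsets with r(E)-r(A)=0 and |A|-r(A)=2: 6.

6


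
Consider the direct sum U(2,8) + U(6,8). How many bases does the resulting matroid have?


Bases of a direct sum M1 + M2: |B| = |B(M1)| * |B(M2)|.
|B(U(2,8))| = C(8,2) = 28.
|B(U(6,8))| = C(8,6) = 28.
Total bases = 28 * 28 = 784.

784


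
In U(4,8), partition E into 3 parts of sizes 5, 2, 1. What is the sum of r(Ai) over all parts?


r(Ai) = min(|Ai|, 4) for each part.
Sum = min(5,4) + min(2,4) + min(1,4)
    = 4 + 2 + 1
    = 7.

7


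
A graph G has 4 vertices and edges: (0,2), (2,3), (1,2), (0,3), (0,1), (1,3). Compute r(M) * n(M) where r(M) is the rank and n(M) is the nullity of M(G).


r(M) = |V| - c = 4 - 1 = 3.
nullity = |E| - r(M) = 6 - 3 = 3.
Product = 3 * 3 = 9.

9


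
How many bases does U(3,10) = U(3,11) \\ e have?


Deleting e from U(3,11) gives U(3,10) since n > r.
Bases of U(3,10) = C(10,3) = (10 * 9 * 8) / (1 * 2 * 3) = 120.

120


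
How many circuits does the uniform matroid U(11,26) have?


In U(11,26), circuits are the (12)-element subsets.
Any set of 12 elements is dependent, and removing any one element gives
an independent set of size 11, so it is a minimal dependent set.
Number of circuits = C(26,12) = 9657700.

9657700


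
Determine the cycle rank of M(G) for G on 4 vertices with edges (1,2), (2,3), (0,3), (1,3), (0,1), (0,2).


Cycle rank (nullity) = |E| - r(M) = |E| - (|V| - c).
|E| = 6, |V| = 4, c = 1.
Nullity = 6 - (4 - 1) = 6 - 3 = 3.

3


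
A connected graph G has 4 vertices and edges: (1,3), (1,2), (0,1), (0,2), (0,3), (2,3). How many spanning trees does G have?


By Kirchhoff's matrix tree theorem, the number of spanning trees equals
the determinant of any cofactor of the Laplacian matrix L.
G has 4 vertices and 6 edges.
Computing the (3 x 3) cofactor determinant gives 16.

16


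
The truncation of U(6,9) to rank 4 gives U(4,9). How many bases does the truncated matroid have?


Truncating U(6,9) to rank 4 gives U(4,9).
Bases of U(4,9) are all 4-element subsets of 9 elements.
Number of bases = C(9,4) = 9! / (4! * 5!) = 126.

126


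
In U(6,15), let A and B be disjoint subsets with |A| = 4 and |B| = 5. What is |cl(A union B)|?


|A union B| = 4 + 5 = 9 (disjoint).
In U(6,15), cl(S) = S if |S| < 6, else cl(S) = E.
Since 9 >= 6, cl(A union B) = E.
|cl(A union B)| = 15.

15


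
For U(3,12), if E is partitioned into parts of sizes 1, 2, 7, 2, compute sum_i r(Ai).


r(Ai) = min(|Ai|, 3) for each part.
Sum = min(1,3) + min(2,3) + min(7,3) + min(2,3)
    = 1 + 2 + 3 + 2
    = 8.

8


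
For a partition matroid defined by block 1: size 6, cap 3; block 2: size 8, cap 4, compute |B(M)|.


A basis picks exactly ci elements from block i.
Number of bases = product of C(|Si|, ci).
= C(6,3) * C(8,4)
= 20 * 70
= 1400.

1400


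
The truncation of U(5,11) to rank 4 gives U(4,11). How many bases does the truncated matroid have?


Truncating U(5,11) to rank 4 gives U(4,11).
Bases of U(4,11) are all 4-element subsets of 11 elements.
Number of bases = C(11,4) = 11! / (4! * 7!) = 330.

330


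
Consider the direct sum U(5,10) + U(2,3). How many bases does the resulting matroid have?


Bases of a direct sum M1 + M2: |B| = |B(M1)| * |B(M2)|.
|B(U(5,10))| = C(10,5) = 252.
|B(U(2,3))| = C(3,2) = 3.
Total bases = 252 * 3 = 756.

756


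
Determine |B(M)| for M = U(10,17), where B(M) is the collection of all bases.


Bases of U(10,17) are all 10-element subsets of the 17-element ground set.
Number of bases = C(17,10).
C(17,10) = 17! / (10! * 7!) = 19448.

19448


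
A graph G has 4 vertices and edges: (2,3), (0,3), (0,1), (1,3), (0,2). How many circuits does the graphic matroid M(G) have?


A circuit in a graphic matroid = edge set of a simple cycle.
G has 4 vertices and 5 edges.
Enumerating all minimal edge subsets forming cycles...
Total circuits found: 3.

3


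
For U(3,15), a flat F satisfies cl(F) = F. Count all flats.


Flats of U(3,15): every subset of size < 3 is a flat, plus E itself.
Count = (15 choose 0) + (15 choose 1) + (15 choose 2) + 1
     = 1 + 15 + 105 + 1
     = 122.

122


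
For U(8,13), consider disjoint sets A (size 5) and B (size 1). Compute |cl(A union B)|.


|A union B| = 5 + 1 = 6 (disjoint).
In U(8,13), cl(S) = S if |S| < 8, else cl(S) = E.
Since 6 < 8, cl(A union B) = A union B.
|cl(A union B)| = 6.

6


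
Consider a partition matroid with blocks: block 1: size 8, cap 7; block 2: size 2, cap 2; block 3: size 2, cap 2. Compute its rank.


Rank of a partition matroid = sum of min(|Si|, ci) for each block.
= min(8,7) + min(2,2) + min(2,2)
= 7 + 2 + 2
= 11.

11


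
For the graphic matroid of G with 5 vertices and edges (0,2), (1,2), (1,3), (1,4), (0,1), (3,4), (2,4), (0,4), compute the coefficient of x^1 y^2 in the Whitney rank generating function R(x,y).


R(x,y) = sum over A in 2^E of x^(r(E)-r(A)) * y^(|A|-r(A)).
G has 5 vertices, 8 edges. r(E) = 4.
Enumerate all 2^8 = 256 subsets.
Count subsets with r(E)-r(A)=1 and |A|-r(A)=2: 8.

8


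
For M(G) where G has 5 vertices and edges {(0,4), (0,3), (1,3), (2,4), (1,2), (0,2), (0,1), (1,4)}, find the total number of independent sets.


An independent set in a graphic matroid is an acyclic edge subset.
G has 5 vertices and 8 edges.
Enumerate all 2^8 = 256 subsets, checking for acyclicity.
Total independent sets = 128.

128


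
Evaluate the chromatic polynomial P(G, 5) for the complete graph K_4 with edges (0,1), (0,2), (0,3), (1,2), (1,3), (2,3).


P(K_4, k) = k(k-1)(k-2)...(k-3).
P(5) = (5) * (4) * (3) * (2) = 120.

120


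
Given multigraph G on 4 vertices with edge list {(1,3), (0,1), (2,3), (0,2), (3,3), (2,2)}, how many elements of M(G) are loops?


In a graphic matroid, a loop is a self-loop edge (u,u) with rank 0.
Examining all 6 edges for self-loops...
Self-loops found: (3,3), (2,2)
Number of loops = 2.

2


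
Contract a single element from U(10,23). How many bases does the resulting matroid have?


Contracting e from U(10,23) gives U(9,22).
Bases of U(9,22) = C(22,9) = 22! / (9! * 13!) = 497420.

497420


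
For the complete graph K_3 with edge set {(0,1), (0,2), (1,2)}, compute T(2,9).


T(K_3; x,y) = x^2 + x + y.
T(2,9) = 4 + 2 + 9 = 15.

15


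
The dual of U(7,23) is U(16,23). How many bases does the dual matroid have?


The dual of U(r,n) is U(n-r, n) = U(16,23).
Bases of U(16,23) are all (16)-element subsets.
|B(M*)| = C(23,16) = 245157.

245157


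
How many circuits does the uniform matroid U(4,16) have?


In U(4,16), circuits are the (5)-element subsets.
Any set of 5 elements is dependent, and removing any one element gives
an independent set of size 4, so it is a minimal dependent set.
Number of circuits = (16 choose 5) = 4368.

4368


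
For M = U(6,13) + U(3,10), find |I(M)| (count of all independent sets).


For a direct sum, |I(M1+M2)| = |I(M1)| * |I(M2)|.
|I(U(6,13))| = sum C(13,k) for k=0..6 = 4096.
|I(U(3,10))| = sum C(10,k) for k=0..3 = 176.
Total = 4096 * 176 = 720896.

720896


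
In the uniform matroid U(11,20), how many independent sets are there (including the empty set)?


Independent sets of U(11,20) are all subsets of size <= 11.
Count = C(20,0) + C(20,1) + C(20,2) + C(20,3) + C(20,4) + C(20,5) + C(20,6) + C(20,7) + C(20,8) + C(20,9) + C(20,10) + C(20,11)
     = 1 + 20 + 190 + 1140 + 4845 + 15504 + 38760 + 77520 + 125970 + 167960 + 184756 + 167960
     = 784626.

784626


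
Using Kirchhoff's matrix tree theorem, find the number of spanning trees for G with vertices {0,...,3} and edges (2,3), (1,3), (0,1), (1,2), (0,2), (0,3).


By Kirchhoff's matrix tree theorem, the number of spanning trees equals
the determinant of any cofactor of the Laplacian matrix L.
G has 4 vertices and 6 edges.
Computing the (3 x 3) cofactor determinant gives 16.

16


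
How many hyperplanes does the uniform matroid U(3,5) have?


Hyperplanes of U(3,5) are flats of rank 2.
In a uniform matroid, these are exactly the (2)-element subsets.
Count = C(5,2) = (5 * 4) / (1 * 2) = 10.

10


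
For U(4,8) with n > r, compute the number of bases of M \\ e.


Deleting e from U(4,8) gives U(4,7) since n > r.
Bases of U(4,7) = C(7,4) = 7! / (4! * 3!) = 35.

35


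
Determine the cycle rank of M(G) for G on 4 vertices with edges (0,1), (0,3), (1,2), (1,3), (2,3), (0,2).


Cycle rank (nullity) = |E| - r(M) = |E| - (|V| - c).
|E| = 6, |V| = 4, c = 1.
Nullity = 6 - (4 - 1) = 6 - 3 = 3.

3


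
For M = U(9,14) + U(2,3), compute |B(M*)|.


(M1+M2)* = M1* + M2*.
M1* = U(5,14), bases: C(14,5) = 2002.
M2* = U(1,3), bases: C(3,1) = 3.
|B(M*)| = 2002 * 3 = 6006.

6006


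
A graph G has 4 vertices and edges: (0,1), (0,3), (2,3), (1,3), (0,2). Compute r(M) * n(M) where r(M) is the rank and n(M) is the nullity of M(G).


r(M) = |V| - c = 4 - 1 = 3.
nullity = |E| - r(M) = 5 - 3 = 2.
Product = 3 * 2 = 6.

6


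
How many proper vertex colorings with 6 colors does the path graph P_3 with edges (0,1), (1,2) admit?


P(P_3, k) = k * (k-1)^(2).
P(6) = 6 * 5^2 = 6 * 25 = 150.

150


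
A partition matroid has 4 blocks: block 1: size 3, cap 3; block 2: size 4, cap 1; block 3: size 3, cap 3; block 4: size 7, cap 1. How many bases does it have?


A basis picks exactly ci elements from block i.
Number of bases = product of C(|Si|, ci).
= C(3,3) * C(4,1) * C(3,3) * C(7,1)
= 1 * 4 * 1 * 7
= 28.

28


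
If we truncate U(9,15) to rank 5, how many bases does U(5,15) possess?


Truncating U(9,15) to rank 5 gives U(5,15).
Bases of U(5,15) are all 5-element subsets of 15 elements.
Number of bases = C(15,5) = 3003.

3003


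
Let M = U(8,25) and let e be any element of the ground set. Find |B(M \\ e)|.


Deleting e from U(8,25) gives U(8,24) since n > r.
Bases of U(8,24) = (24 choose 8) = 735471.

735471


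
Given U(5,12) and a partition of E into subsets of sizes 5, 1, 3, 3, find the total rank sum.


r(Ai) = min(|Ai|, 5) for each part.
Sum = min(5,5) + min(1,5) + min(3,5) + min(3,5)
    = 5 + 1 + 3 + 3
    = 12.

12


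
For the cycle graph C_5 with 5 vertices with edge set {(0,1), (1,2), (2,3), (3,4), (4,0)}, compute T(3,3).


T(C_5; x,y) = x + x^2 + ... + x^(4) + y.
T(3,3) = 3^1 + 3^2 + 3^3 + 3^4 + 3
= 3 + 9 + 27 + 81 + 3
= 123.

123


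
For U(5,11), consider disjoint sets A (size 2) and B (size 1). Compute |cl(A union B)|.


|A union B| = 2 + 1 = 3 (disjoint).
In U(5,11), cl(S) = S if |S| < 5, else cl(S) = E.
Since 3 < 5, cl(A union B) = A union B.
|cl(A union B)| = 3.

3


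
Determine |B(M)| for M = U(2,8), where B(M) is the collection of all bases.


Bases of U(2,8) are all 2-element subsets of the 8-element ground set.
Number of bases = C(8,2).
C(8,2) = 8! / (2! * 6!) = 28.

28


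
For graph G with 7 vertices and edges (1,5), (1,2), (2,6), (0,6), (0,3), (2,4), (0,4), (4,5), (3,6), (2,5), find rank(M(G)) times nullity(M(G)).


r(M) = |V| - c = 7 - 1 = 6.
nullity = |E| - r(M) = 10 - 6 = 4.
Product = 6 * 4 = 24.

24


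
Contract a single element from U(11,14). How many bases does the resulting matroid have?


Contracting e from U(11,14) gives U(10,13).
Bases of U(10,13) = C(13,10) = 13! / (10! * 3!) = 286.

286


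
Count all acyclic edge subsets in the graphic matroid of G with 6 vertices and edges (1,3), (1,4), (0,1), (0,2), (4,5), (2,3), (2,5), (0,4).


An independent set in a graphic matroid is an acyclic edge subset.
G has 6 vertices and 8 edges.
Enumerate all 2^8 = 256 subsets, checking for acyclicity.
Total independent sets = 190.

190


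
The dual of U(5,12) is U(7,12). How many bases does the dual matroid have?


The dual of U(r,n) is U(n-r, n) = U(7,12).
Bases of U(7,12) are all (7)-element subsets.
|B(M*)| = (12 choose 7) = 792.

792


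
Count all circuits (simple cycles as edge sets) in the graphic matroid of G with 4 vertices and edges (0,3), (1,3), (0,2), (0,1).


A circuit in a graphic matroid = edge set of a simple cycle.
G has 4 vertices and 4 edges.
Enumerating all minimal edge subsets forming cycles...
Total circuits found: 1.

1


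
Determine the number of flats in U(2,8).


Flats of U(2,8): every subset of size < 2 is a flat, plus E itself.
Count = (8 choose 0) + (8 choose 1) + 1
     = 1 + 8 + 1
     = 10.

10


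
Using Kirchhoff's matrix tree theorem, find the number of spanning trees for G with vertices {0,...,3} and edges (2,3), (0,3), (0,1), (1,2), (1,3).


By Kirchhoff's matrix tree theorem, the number of spanning trees equals
the determinant of any cofactor of the Laplacian matrix L.
G has 4 vertices and 5 edges.
Computing the (3 x 3) cofactor determinant gives 8.

8


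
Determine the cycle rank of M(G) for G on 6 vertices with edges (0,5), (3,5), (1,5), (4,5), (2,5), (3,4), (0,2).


Cycle rank (nullity) = |E| - r(M) = |E| - (|V| - c).
|E| = 7, |V| = 6, c = 1.
Nullity = 7 - (6 - 1) = 7 - 5 = 2.

2


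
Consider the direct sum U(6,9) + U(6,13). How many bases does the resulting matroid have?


Bases of a direct sum M1 + M2: |B| = |B(M1)| * |B(M2)|.
|B(U(6,9))| = C(9,6) = 84.
|B(U(6,13))| = C(13,6) = 1716.
Total bases = 84 * 1716 = 144144.

144144


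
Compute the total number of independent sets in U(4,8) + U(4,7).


For a direct sum, |I(M1+M2)| = |I(M1)| * |I(M2)|.
|I(U(4,8))| = sum C(8,k) for k=0..4 = 163.
|I(U(4,7))| = sum C(7,k) for k=0..4 = 99.
Total = 163 * 99 = 16137.

16137


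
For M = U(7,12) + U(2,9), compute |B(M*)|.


(M1+M2)* = M1* + M2*.
M1* = U(5,12), bases: C(12,5) = 792.
M2* = U(7,9), bases: C(9,7) = 36.
|B(M*)| = 792 * 36 = 28512.

28512


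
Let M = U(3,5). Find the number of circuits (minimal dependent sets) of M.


In U(3,5), circuits are the (4)-element subsets.
Any set of 4 elements is dependent, and removing any one element gives
an independent set of size 3, so it is a minimal dependent set.
Number of circuits = C(5,4) = 5! / (4! * 1!) = 5.

5


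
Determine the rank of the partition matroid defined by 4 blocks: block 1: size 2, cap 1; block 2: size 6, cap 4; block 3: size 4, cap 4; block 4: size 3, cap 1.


Rank of a partition matroid = sum of min(|Si|, ci) for each block.
= min(2,1) + min(6,4) + min(4,4) + min(3,1)
= 1 + 4 + 4 + 1
= 10.

10


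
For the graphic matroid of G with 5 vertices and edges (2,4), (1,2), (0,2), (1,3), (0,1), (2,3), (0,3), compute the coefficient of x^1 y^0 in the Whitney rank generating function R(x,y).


R(x,y) = sum over A in 2^E of x^(r(E)-r(A)) * y^(|A|-r(A)).
G has 5 vertices, 7 edges. r(E) = 4.
Enumerate all 2^7 = 128 subsets.
Count subsets with r(E)-r(A)=1 and |A|-r(A)=0: 31.

31


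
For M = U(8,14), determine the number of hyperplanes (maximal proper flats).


Hyperplanes of U(8,14) are flats of rank 7.
In a uniform matroid, these are exactly the (7)-element subsets.
Count = C(14,7) = 3432.

3432


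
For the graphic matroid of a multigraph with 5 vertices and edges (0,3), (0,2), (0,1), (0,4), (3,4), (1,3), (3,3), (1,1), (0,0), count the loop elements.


In a graphic matroid, a loop is a self-loop edge (u,u) with rank 0.
Examining all 9 edges for self-loops...
Self-loops found: (3,3), (1,1), (0,0)
Number of loops = 3.

3


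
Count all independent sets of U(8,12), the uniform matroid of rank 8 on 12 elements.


Independent sets of U(8,12) are all subsets of size <= 8.
Count = (12 choose 0) + (12 choose 1) + (12 choose 2) + (12 choose 3) + (12 choose 4) + (12 choose 5) + (12 choose 6) + (12 choose 7) + (12 choose 8)
     = 1 + 12 + 66 + 220 + 495 + 792 + 924 + 792 + 495
     = 3797.

3797


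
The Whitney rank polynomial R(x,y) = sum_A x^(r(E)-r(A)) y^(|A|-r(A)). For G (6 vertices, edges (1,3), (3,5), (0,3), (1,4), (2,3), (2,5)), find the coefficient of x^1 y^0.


R(x,y) = sum over A in 2^E of x^(r(E)-r(A)) * y^(|A|-r(A)).
G has 6 vertices, 6 edges. r(E) = 5.
Enumerate all 2^6 = 64 subsets.
Count subsets with r(E)-r(A)=1 and |A|-r(A)=0: 12.

12


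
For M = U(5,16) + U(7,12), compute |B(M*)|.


(M1+M2)* = M1* + M2*.
M1* = U(11,16), bases: C(16,11) = 4368.
M2* = U(5,12), bases: C(12,5) = 792.
|B(M*)| = 4368 * 792 = 3459456.

3459456


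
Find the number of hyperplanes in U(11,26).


Hyperplanes of U(11,26) are flats of rank 10.
In a uniform matroid, these are exactly the (10)-element subsets.
Count = (26 choose 10) = 5311735.

5311735


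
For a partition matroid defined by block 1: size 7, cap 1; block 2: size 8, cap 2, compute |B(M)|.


A basis picks exactly ci elements from block i.
Number of bases = product of C(|Si|, ci).
= C(7,1) * C(8,2)
= 7 * 28
= 196.

196


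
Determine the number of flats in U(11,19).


Flats of U(11,19): every subset of size < 11 is a flat, plus E itself.
Count = C(19,0) + C(19,1) + C(19,2) + C(19,3) + C(19,4) + C(19,5) + C(19,6) + C(19,7) + C(19,8) + C(19,9) + C(19,10) + 1
     = 1 + 19 + 171 + 969 + 3876 + 11628 + 27132 + 50388 + 75582 + 92378 + 92378 + 1
     = 354523.

354523


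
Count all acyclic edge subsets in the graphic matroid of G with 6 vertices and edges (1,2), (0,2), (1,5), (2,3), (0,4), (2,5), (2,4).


An independent set in a graphic matroid is an acyclic edge subset.
G has 6 vertices and 7 edges.
Enumerate all 2^7 = 128 subsets, checking for acyclicity.
Total independent sets = 98.

98


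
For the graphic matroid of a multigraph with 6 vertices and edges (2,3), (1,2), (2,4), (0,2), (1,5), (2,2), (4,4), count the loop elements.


In a graphic matroid, a loop is a self-loop edge (u,u) with rank 0.
Examining all 7 edges for self-loops...
Self-loops found: (2,2), (4,4)
Number of loops = 2.

2


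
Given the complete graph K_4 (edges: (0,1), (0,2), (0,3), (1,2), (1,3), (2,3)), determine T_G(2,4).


T(K_4; x,y) = x^3 + 3x^2 + 4xy + 2x + y^3 + 3y^2 + 2y.
Substituting x=2, y=4:
= 8 + 12 + 32 + 4 + 64 + 48 + 8
= 176.

176


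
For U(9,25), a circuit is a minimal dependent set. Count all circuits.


In U(9,25), circuits are the (10)-element subsets.
Any set of 10 elements is dependent, and removing any one element gives
an independent set of size 9, so it is a minimal dependent set.
Number of circuits = (25 choose 10) = 3268760.

3268760


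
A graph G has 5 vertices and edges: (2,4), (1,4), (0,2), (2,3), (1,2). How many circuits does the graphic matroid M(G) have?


A circuit in a graphic matroid = edge set of a simple cycle.
G has 5 vertices and 5 edges.
Enumerating all minimal edge subsets forming cycles...
Total circuits found: 1.

1


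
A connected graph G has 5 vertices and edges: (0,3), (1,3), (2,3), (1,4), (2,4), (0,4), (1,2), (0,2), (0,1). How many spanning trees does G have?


By Kirchhoff's matrix tree theorem, the number of spanning trees equals
the determinant of any cofactor of the Laplacian matrix L.
G has 5 vertices and 9 edges.
Computing the (4 x 4) cofactor determinant gives 75.

75


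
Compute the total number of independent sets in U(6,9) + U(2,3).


For a direct sum, |I(M1+M2)| = |I(M1)| * |I(M2)|.
|I(U(6,9))| = sum C(9,k) for k=0..6 = 466.
|I(U(2,3))| = sum C(3,k) for k=0..2 = 7.
Total = 466 * 7 = 3262.

3262


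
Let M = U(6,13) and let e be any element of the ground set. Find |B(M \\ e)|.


Deleting e from U(6,13) gives U(6,12) since n > r.
Bases of U(6,12) = (12 choose 6) = 924.

924


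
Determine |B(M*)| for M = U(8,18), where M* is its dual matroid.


The dual of U(r,n) is U(n-r, n) = U(10,18).
Bases of U(10,18) are all (10)-element subsets.
|B(M*)| = C(18,10) = 43758.

43758


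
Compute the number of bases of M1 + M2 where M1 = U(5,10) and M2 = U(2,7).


Bases of a direct sum M1 + M2: |B| = |B(M1)| * |B(M2)|.
|B(U(5,10))| = C(10,5) = 252.
|B(U(2,7))| = C(7,2) = 21.
Total bases = 252 * 21 = 5292.

5292


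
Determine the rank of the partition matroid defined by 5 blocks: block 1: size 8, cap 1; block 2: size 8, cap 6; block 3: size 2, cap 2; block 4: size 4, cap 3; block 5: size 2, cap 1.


Rank of a partition matroid = sum of min(|Si|, ci) for each block.
= min(8,1) + min(8,6) + min(2,2) + min(4,3) + min(2,1)
= 1 + 6 + 2 + 3 + 1
= 13.

13


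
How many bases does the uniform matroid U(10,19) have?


Bases of U(10,19) are all 10-element subsets of the 19-element ground set.
Number of bases = C(19,10).
C(19,10) = 19! / (10! * 9!) = 92378.

92378


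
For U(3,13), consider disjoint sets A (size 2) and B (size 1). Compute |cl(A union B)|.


|A union B| = 2 + 1 = 3 (disjoint).
In U(3,13), cl(S) = S if |S| < 3, else cl(S) = E.
Since 3 >= 3, cl(A union B) = E.
|cl(A union B)| = 13.

13


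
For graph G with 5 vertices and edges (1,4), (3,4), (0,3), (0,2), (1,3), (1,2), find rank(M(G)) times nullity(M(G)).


r(M) = |V| - c = 5 - 1 = 4.
nullity = |E| - r(M) = 6 - 4 = 2.
Product = 4 * 2 = 8.

8


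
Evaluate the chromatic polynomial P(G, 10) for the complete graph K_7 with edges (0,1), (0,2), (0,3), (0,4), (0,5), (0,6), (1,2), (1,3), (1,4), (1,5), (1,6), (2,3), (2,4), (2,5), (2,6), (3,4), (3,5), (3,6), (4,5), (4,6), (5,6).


P(K_7, k) = k(k-1)(k-2)...(k-6).
P(10) = (10) * (9) * (8) * (7) * (6) * (5) * (4) = 604800.

604800


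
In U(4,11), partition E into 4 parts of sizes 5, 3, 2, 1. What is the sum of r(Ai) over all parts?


r(Ai) = min(|Ai|, 4) for each part.
Sum = min(5,4) + min(3,4) + min(2,4) + min(1,4)
    = 4 + 3 + 2 + 1
    = 10.

10


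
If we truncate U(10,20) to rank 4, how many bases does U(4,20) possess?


Truncating U(10,20) to rank 4 gives U(4,20).
Bases of U(4,20) are all 4-element subsets of 20 elements.
Number of bases = C(20,4) = 20! / (4! * 16!) = 4845.

4845


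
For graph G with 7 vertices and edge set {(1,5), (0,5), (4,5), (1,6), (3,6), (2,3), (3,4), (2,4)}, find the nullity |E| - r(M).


Cycle rank (nullity) = |E| - r(M) = |E| - (|V| - c).
|E| = 8, |V| = 7, c = 1.
Nullity = 8 - (7 - 1) = 8 - 6 = 2.

2


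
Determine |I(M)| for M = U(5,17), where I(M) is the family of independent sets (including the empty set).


Independent sets of U(5,17) are all subsets of size <= 5.
Count = (17 choose 0) + (17 choose 1) + (17 choose 2) + (17 choose 3) + (17 choose 4) + (17 choose 5)
     = 1 + 17 + 136 + 680 + 2380 + 6188
     = 9402.

9402


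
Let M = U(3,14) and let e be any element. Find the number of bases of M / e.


Contracting e from U(3,14) gives U(2,13).
Bases of U(2,13) = (13 choose 2) = 78.

78


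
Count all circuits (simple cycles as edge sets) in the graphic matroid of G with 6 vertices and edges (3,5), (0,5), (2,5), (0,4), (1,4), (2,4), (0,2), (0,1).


A circuit in a graphic matroid = edge set of a simple cycle.
G has 6 vertices and 8 edges.
Enumerating all minimal edge subsets forming cycles...
Total circuits found: 6.

6


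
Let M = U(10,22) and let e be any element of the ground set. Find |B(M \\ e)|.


Deleting e from U(10,22) gives U(10,21) since n > r.
Bases of U(10,21) = C(21,10) = 21! / (10! * 11!) = 352716.

352716


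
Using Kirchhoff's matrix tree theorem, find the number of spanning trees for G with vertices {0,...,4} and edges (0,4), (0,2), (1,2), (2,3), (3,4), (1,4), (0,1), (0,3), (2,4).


By Kirchhoff's matrix tree theorem, the number of spanning trees equals
the determinant of any cofactor of the Laplacian matrix L.
G has 5 vertices and 9 edges.
Computing the (4 x 4) cofactor determinant gives 75.

75


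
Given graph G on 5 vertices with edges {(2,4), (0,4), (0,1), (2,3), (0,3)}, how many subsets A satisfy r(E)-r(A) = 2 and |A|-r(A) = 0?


R(x,y) = sum over A in 2^E of x^(r(E)-r(A)) * y^(|A|-r(A)).
G has 5 vertices, 5 edges. r(E) = 4.
Enumerate all 2^5 = 32 subsets.
Count subsets with r(E)-r(A)=2 and |A|-r(A)=0: 10.

10


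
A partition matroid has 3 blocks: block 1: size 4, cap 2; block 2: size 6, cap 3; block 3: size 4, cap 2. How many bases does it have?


A basis picks exactly ci elements from block i.
Number of bases = product of C(|Si|, ci).
= C(4,2) * C(6,3) * C(4,2)
= 6 * 20 * 6
= 720.

720


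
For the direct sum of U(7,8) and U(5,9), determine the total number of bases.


Bases of a direct sum M1 + M2: |B| = |B(M1)| * |B(M2)|.
|B(U(7,8))| = C(8,7) = 8.
|B(U(5,9))| = C(9,5) = 126.
Total bases = 8 * 126 = 1008.

1008


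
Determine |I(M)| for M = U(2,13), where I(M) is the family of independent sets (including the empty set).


Independent sets of U(2,13) are all subsets of size <= 2.
Count = (13 choose 0) + (13 choose 1) + (13 choose 2)
     = 1 + 13 + 78
     = 92.

92


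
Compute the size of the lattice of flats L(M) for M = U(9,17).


Flats of U(9,17): every subset of size < 9 is a flat, plus E itself.
Count = C(17,0) + C(17,1) + C(17,2) + C(17,3) + C(17,4) + C(17,5) + C(17,6) + C(17,7) + C(17,8) + 1
     = 1 + 17 + 136 + 680 + 2380 + 6188 + 12376 + 19448 + 24310 + 1
     = 65537.

65537


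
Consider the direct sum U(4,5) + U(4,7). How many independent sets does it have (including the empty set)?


For a direct sum, |I(M1+M2)| = |I(M1)| * |I(M2)|.
|I(U(4,5))| = sum C(5,k) for k=0..4 = 31.
|I(U(4,7))| = sum C(7,k) for k=0..4 = 99.
Total = 31 * 99 = 3069.

3069


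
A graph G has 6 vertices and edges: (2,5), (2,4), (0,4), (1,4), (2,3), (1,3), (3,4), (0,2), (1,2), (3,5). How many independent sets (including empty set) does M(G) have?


An independent set in a graphic matroid is an acyclic edge subset.
G has 6 vertices and 10 edges.
Enumerate all 2^10 = 1024 subsets, checking for acyclicity.
Total independent sets = 430.

430


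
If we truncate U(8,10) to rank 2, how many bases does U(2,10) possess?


Truncating U(8,10) to rank 2 gives U(2,10).
Bases of U(2,10) are all 2-element subsets of 10 elements.
Number of bases = (10 choose 2) = 45.

45


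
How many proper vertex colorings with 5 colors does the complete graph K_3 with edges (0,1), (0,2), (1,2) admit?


P(K_3, k) = k(k-1)(k-2)...(k-2).
P(5) = (5) * (4) * (3) = 60.

60


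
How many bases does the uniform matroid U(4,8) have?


Bases of U(4,8) are all 4-element subsets of the 8-element ground set.
Number of bases = C(8,4).
C(8,4) = (8 * 7 * 6 * 5) / (1 * 2 * 3 * 4) = 70.

70


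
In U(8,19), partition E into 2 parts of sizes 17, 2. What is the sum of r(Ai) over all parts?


r(Ai) = min(|Ai|, 8) for each part.
Sum = min(17,8) + min(2,8)
    = 8 + 2
    = 10.

10


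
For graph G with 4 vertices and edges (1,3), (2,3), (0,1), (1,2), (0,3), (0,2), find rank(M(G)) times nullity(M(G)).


r(M) = |V| - c = 4 - 1 = 3.
nullity = |E| - r(M) = 6 - 3 = 3.
Product = 3 * 3 = 9.

9


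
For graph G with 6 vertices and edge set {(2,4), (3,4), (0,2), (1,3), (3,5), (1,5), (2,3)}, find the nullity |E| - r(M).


Cycle rank (nullity) = |E| - r(M) = |E| - (|V| - c).
|E| = 7, |V| = 6, c = 1.
Nullity = 7 - (6 - 1) = 7 - 5 = 2.

2
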